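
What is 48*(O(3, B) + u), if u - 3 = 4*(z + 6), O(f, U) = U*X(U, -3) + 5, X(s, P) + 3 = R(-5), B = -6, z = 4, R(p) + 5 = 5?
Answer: 3168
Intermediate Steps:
R(p) = 0 (R(p) = -5 + 5 = 0)
X(s, P) = -3 (X(s, P) = -3 + 0 = -3)
O(f, U) = 5 - 3*U (O(f, U) = U*(-3) + 5 = -3*U + 5 = 5 - 3*U)
u = 43 (u = 3 + 4*(4 + 6) = 3 + 4*10 = 3 + 40 = 43)
48*(O(3, B) + u) = 48*((5 - 3*(-6)) + 43) = 48*((5 + 18) + 43) = 48*(23 + 43) = 48*66 = 3168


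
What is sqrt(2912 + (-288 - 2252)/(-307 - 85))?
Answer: 9*sqrt(7062)/14 ≈ 54.023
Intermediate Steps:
sqrt(2912 + (-288 - 2252)/(-307 - 85)) = sqrt(2912 - 2540/(-392)) = sqrt(2912 - 2540*(-1/392)) = sqrt(2912 + 635/98) = sqrt(286011/98) = 9*sqrt(7062)/14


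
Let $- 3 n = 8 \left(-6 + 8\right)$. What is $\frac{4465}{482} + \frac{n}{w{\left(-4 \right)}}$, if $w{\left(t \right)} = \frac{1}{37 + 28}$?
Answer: $- \frac{487885}{1446} \approx -337.4$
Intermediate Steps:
$w{\left(t \right)} = \frac{1}{65}$
$n = - \frac{16}{3}$ ($n = - \frac{8 \left(-6 + 8\right)}{3} = - \frac{8 \cdot 2}{3} = \left(- \frac{1}{3}\right) 16 = - \frac{16}{3} \approx -5.3333$)
$\frac{4465}{482} + \frac{n}{w{\left(-4 \right)}} = \frac{4465}{482} - \frac{16 \frac{1}{\frac{1}{65}}}{3} = 4465 \cdot \frac{1}{482} - \frac{1040}{3} = \frac{4465}{482} - \frac{1040}{3} = - \frac{487885}{1446}$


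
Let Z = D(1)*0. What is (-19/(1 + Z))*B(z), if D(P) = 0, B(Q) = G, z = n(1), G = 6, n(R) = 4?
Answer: -114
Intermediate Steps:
z = 4
B(Q) = 6
Z = 0 (Z = 0*0 = 0)
(-19/(1 + Z))*B(z) = -19/(1 + 0)*6 = -19/1*6 = -19*1*6 = -19*6 = -114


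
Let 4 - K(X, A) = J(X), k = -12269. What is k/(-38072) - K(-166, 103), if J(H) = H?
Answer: -6459971/38072 ≈ -169.68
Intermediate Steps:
K(X, A) = 4 - X
k/(-38072) - K(-166, 103) = -12269/(-38072) - (4 - 1*(-166)) = -12269*(-1/38072) - (4 + 166) = 12269/38072 - 1*170 = 12269/38072 - 170 = -6459971/38072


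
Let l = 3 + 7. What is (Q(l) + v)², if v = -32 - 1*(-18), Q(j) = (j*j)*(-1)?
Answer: 12996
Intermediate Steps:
l = 10
Q(j) = -j² (Q(j) = j²*(-1) = -j²)
v = -14 (v = -32 + 18 = -14)
(Q(l) + v)² = (-1*10² - 14)² = (-1*100 - 14)² = (-100 - 14)² = (-114)² = 12996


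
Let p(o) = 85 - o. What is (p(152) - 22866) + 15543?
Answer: -7390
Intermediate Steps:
(p(152) - 22866) + 15543 = ((85 - 1*152) - 22866) + 15543 = ((85 - 152) - 22866) + 15543 = (-67 - 22866) + 15543 = -22933 + 15543 = -7390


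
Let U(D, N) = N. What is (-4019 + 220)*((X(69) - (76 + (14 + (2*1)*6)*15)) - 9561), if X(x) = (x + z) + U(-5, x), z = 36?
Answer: 37431547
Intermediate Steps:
X(x) = 36 + 2*x (X(x) = (x + 36) + x = (36 + x) + x = 36 + 2*x)
(-4019 + 220)*((X(69) - (76 + (14 + (2*1)*6)*15)) - 9561) = (-4019 + 220)*(((36 + 2*69) - (76 + (14 + (2*1)*6)*15)) - 9561) = -3799*(((36 + 138) - (76 + (14 + 2*6)*15)) - 9561) = -3799*((174 - (76 + (14 + 12)*15)) - 9561) = -3799*((174 - (76 + 26*15)) - 9561) = -3799*((174 - (76 + 390)) - 9561) = -3799*((174 - 1*466) - 9561) = -3799*((174 - 466) - 9561) = -3799*(-292 - 9561) = -3799*(-9853) = 37431547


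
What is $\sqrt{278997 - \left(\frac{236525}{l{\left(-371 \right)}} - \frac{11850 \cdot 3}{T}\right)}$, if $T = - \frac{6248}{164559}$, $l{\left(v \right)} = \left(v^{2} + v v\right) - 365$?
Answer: $\frac{i \sqrt{121210109007459587761173}}{429420354} \approx 810.75 i$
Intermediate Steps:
$l{\left(v \right)} = -365 + 2 v^{2}$ ($l{\left(v \right)} = \left(v^{2} + v^{2}\right) - 365 = 2 v^{2} - 365 = -365 + 2 v^{2}$)
$T = - \frac{6248}{164559}$ ($T = \left(-6248\right) \frac{1}{164559} = - \frac{6248}{164559} \approx -0.037968$)
$\sqrt{278997 - \left(\frac{236525}{l{\left(-371 \right)}} - \frac{11850 \cdot 3}{T}\right)} = \sqrt{278997 - \left(\frac{236525}{-365 + 2 \left(-371\right)^{2}} - \frac{11850 \cdot 3}{- \frac{6248}{164559}}\right)} = \sqrt{278997 - \left(\frac{2925036225}{3124} + \frac{236525}{-365 + 2 \cdot 137641}\right)} = \sqrt{278997 - \left(\frac{2925036225}{3124} + \frac{236525}{-365 + 275282}\right)} = \sqrt{278997 - \left(\frac{2925036225}{3124} + \frac{236525}{274917}\right)} = \sqrt{278997 - \frac{804142922772425}{858840708}} = \sqrt{- \frac{564528941762549}{858840708}} = \frac{i \sqrt{121210109007459587761173}}{429420354}$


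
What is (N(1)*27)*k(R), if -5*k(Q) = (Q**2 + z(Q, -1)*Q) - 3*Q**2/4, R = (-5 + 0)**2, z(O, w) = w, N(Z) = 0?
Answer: 0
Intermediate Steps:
R = 25 (R = (-5)**2 = 25)
k(Q) = -Q**2/20 + Q/5 (k(Q) = -((Q**2 - Q) - 3*Q**2/4)/5 = -(-Q + Q**2/4)/5 = -Q**2/20 + Q/5)
(N(1)*27)*k(R) = (0*27)*((1/20)*25*(4 - 1*25)) = 0*((1/20)*25*(4 - 25)) = 0*((1/20)*25*(-21)) = 0*(-105/4) = 0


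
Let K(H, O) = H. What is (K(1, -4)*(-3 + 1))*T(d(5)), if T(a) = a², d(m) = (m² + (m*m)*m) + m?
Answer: -48050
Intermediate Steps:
d(m) = m + m² + m³ (d(m) = (m² + m²*m) + m = (m² + m³) + m = m + m² + m³)
(K(1, -4)*(-3 + 1))*T(d(5)) = (1*(-3 + 1))*(5*(1 + 5 + 5²))² = (1*(-2))*(5*(1 + 5 + 25))² = -2*(5*31)² = -2*155² = -2*24025 = -48050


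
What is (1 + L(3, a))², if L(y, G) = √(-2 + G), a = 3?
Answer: 4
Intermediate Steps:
(1 + L(3, a))² = (1 + √(-2 + 3))² = (1 + √1)² = (1 + 1)² = 2² = 4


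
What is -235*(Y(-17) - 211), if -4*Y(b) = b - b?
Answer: 49585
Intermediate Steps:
Y(b) = 0 (Y(b) = -(b - b)/4 = -1/4*0 = 0)
-235*(Y(-17) - 211) = -235*(0 - 211) = -235*(-211) = 49585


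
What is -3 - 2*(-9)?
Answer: 15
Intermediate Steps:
-3 - 2*(-9) = -3 + 18 = 15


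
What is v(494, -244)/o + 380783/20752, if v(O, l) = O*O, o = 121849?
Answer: 304510431/14962192 ≈ 20.352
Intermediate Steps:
v(O, l) = O**2
v(494, -244)/o + 380783/20752 = 494**2/121849 + 380783/20752 = 244036*(1/121849) + 380783*(1/20752) = 1444/721 + 380783/20752 = 304510431/14962192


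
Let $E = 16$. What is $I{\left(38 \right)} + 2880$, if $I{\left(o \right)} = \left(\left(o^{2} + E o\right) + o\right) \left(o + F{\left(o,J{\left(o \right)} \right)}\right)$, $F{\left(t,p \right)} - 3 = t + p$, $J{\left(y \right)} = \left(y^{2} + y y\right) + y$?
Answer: $6283330$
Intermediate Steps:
$J{\left(y \right)} = y + 2 y^{2}$ ($J{\left(y \right)} = \left(y^{2} + y^{2}\right) + y = 2 y^{2} + y = y + 2 y^{2}$)
$F{\left(t,p \right)} = 3 + p + t$ ($F{\left(t,p \right)} = 3 + \left(t + p\right) = 3 + \left(p + t\right) = 3 + p + t$)
$I{\left(o \right)} = \left(o^{2} + 17 o\right) \left(3 + 2 o + o \left(1 + 2 o\right)\right)$ ($I{\left(o \right)} = \left(\left(o^{2} + 16 o\right) + o\right) \left(o + \left(3 + o \left(1 + 2 o\right) + o\right)\right) = \left(o^{2} + 17 o\right) \left(o + \left(3 + o + o \left(1 + 2 o\right)\right)\right) = \left(o^{2} + 17 o\right) \left(3 + 2 o + o \left(1 + 2 o\right)\right)$)
$I{\left(38 \right)} + 2880 = 38 \left(51 + 2 \cdot 38^{3} + 37 \cdot 38^{2} + 54 \cdot 38\right) + 2880 = 38 \left(51 + 2 \cdot 54872 + 37 \cdot 1444 + 2052\right) + 2880 = 38 \left(51 + 109744 + 53428 + 2052\right) + 2880 = 38 \cdot 165275 + 2880 = 6280450 + 2880 = 6283330$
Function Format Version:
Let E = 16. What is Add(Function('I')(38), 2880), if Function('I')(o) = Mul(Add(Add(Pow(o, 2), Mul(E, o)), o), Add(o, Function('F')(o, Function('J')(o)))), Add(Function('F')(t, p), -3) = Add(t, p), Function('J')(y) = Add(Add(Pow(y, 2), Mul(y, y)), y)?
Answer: 6283330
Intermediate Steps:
Function('J')(y) = Add(y, Mul(2, Pow(y, 2))) (Function('J')(y) = Add(Add(Pow(y, 2), Pow(y, 2)), y) = Add(Mul(2, Pow(y, 2)), y) = Add(y, Mul(2, Pow(y, 2))))
Function('F')(t, p) = Add(3, p, t) (Function('F')(t, p) = Add(3, Add(t, p)) = Add(3, Add(p, t)) = Add(3, p, t))
Function('I')(o) = Mul(Add(Pow(o, 2), Mul(17, o)), Add(3, Mul(2, o), Mul(o, Add(1, Mul(2, o))))) (Function('I')(o) = Mul(Add(Add(Pow(o, 2), Mul(16, o)), o), Add(o, Add(3, Mul(o, Add(1, Mul(2, o))), o))) = Mul(Add(Pow(o, 2), Mul(17, o)), Add(o, Add(3, o, Mul(o, Add(1, Mul(2, o)))))) = Mul(Add(Pow(o, 2), Mul(17, o)), Add(3, Mul(2, o), Mul(o, Add(1, Mul(2, o))))))
Add(Function('I')(38), 2880) = Add(Mul(38, Add(51, Mul(2, Pow(38, 3)), Mul(37, Pow(38, 2)), Mul(54, 38))), 2880) = Add(Mul(38, Add(51, Mul(2, 54872), Mul(37, 1444), 2052)), 2880) = Add(Mul(38, Add(51, 109744, 53428, 2052)), 2880) = Add(Mul(38, 165275), 2880) = Add(6280450, 2880) = 6283330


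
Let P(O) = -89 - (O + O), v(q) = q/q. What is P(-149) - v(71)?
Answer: 208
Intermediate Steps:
v(q) = 1
P(O) = -89 - 2*O
P(-149) - v(71) = (-89 - 2*(-149)) - 1*1 = (-89 + 298) - 1 = 209 - 1 = 208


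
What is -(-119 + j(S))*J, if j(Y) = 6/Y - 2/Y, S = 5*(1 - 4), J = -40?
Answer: -14312/3 ≈ -4770.7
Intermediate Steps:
S = -15 (S = 5*(-3) = -15)
j(Y) = 4/Y
-(-119 + j(S))*J = -(-119 + 4/(-15))*(-40) = -(-119 + 4*(-1/15))*(-40) = -(-119 - 4/15)*(-40) = -(-1789)*(-40)/15 = -1*14312/3 = -14312/3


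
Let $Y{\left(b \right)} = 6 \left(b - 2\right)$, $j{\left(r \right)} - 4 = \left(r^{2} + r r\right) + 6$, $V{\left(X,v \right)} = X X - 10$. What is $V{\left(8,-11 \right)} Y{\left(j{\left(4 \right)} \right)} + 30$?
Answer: $12990$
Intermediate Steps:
$V{\left(X,v \right)} = -10 + X^{2}$ ($V{\left(X,v \right)} = X^{2} - 10 = -10 + X^{2}$)
$j{\left(r \right)} = 10 + 2 r^{2}$ ($j{\left(r \right)} = 4 + \left(\left(r^{2} + r r\right) + 6\right) = 4 + \left(\left(r^{2} + r^{2}\right) + 6\right) = 4 + \left(2 r^{2} + 6\right) = 4 + \left(6 + 2 r^{2}\right) = 10 + 2 r^{2}$)
$Y{\left(b \right)} = -12 + 6 b$ ($Y{\left(b \right)} = 6 \left(-2 + b\right) = -12 + 6 b$)
$V{\left(8,-11 \right)} Y{\left(j{\left(4 \right)} \right)} + 30 = \left(-10 + 8^{2}\right) \left(-12 + 6 \left(10 + 2 \cdot 4^{2}\right)\right) + 30 = \left(-10 + 64\right) \left(-12 + 6 \left(10 + 2 \cdot 16\right)\right) + 30 = 54 \left(-12 + 6 \left(10 + 32\right)\right) + 30 = 54 \left(-12 + 6 \cdot 42\right) + 30 = 54 \left(-12 + 252\right) + 30 = 54 \cdot 240 + 30 = 12960 + 30 = 12990$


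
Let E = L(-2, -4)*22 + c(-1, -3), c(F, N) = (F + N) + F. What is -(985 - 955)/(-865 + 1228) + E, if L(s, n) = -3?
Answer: -8601/121 ≈ -71.083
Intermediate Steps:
c(F, N) = N + 2*F
E = -71 (E = -3*22 + (-3 + 2*(-1)) = -66 + (-3 - 2) = -66 - 5 = -71)
-(985 - 955)/(-865 + 1228) + E = -(985 - 955)/(-865 + 1228) - 71 = -30/363 - 71 = -1*10/121 - 71 = -10/121 - 71 = -8601/121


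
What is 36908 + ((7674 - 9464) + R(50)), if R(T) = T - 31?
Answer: 35137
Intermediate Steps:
R(T) = -31 + T
36908 + ((7674 - 9464) + R(50)) = 36908 + ((7674 - 9464) + (-31 + 50)) = 36908 + (-1790 + 19) = 36908 - 1771 = 35137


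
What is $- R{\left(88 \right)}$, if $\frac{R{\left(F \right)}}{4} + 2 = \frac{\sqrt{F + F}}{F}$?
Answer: $8 - \frac{2 \sqrt{11}}{11} \approx 7.397$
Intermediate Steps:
$R{\left(F \right)} = -8 + \frac{4 \sqrt{2}}{\sqrt{F}}$ ($R{\left(F \right)} = -8 + 4 \frac{\sqrt{F + F}}{F} = -8 + 4 \frac{\sqrt{2 F}}{F} = -8 + 4 \frac{\sqrt{2} \sqrt{F}}{F} = -8 + 4 \frac{\sqrt{2}}{\sqrt{F}} = -8 + \frac{4 \sqrt{2}}{\sqrt{F}}$)
$- R{\left(88 \right)} = - (-8 + \frac{4 \sqrt{2}}{2 \sqrt{22}}) = - (-8 + 4 \sqrt{2} \frac{\sqrt{22}}{44}) = - (-8 + \frac{2 \sqrt{11}}{11}) = 8 - \frac{2 \sqrt{11}}{11}$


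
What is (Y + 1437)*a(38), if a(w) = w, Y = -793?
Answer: 24472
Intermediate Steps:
(Y + 1437)*a(38) = (-793 + 1437)*38 = 644*38 = 24472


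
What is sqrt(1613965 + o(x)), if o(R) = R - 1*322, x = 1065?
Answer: 6*sqrt(44853) ≈ 1270.7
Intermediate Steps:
o(R) = -322 + R (o(R) = R - 322 = -322 + R)
sqrt(1613965 + o(x)) = sqrt(1613965 + (-322 + 1065)) = sqrt(1613965 + 743) = sqrt(1614708) = 6*sqrt(44853)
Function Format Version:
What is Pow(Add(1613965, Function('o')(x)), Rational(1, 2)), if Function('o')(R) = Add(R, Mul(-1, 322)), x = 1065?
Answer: Mul(6, Pow(44853, Rational(1, 2))) ≈ 1270.7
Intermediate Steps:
Function('o')(R) = Add(-322, R) (Function('o')(R) = Add(R, -322) = Add(-322, R))
Pow(Add(1613965, Function('o')(x)), Rational(1, 2)) = Pow(Add(1613965, Add(-322, 1065)), Rational(1, 2)) = Pow(Add(1613965, 743), Rational(1, 2)) = Pow(1614708, Rational(1, 2)) = Mul(6, Pow(44853, Rational(1, 2)))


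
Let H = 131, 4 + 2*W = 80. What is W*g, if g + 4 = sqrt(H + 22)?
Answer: -152 + 114*sqrt(17) ≈ 318.03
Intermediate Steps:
W = 38 (W = -2 + (1/2)*80 = -2 + 40 = 38)
g = -4 + 3*sqrt(17) (g = -4 + sqrt(131 + 22) = -4 + sqrt(153) = -4 + 3*sqrt(17) ≈ 8.3693)
W*g = 38*(-4 + 3*sqrt(17)) = -152 + 114*sqrt(17)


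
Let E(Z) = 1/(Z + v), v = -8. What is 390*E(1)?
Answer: -390/7 ≈ -55.714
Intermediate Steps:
E(Z) = 1/(-8 + Z) (E(Z) = 1/(Z - 8) = 1/(-8 + Z))
390*E(1) = 390/(-8 + 1) = 390/(-7) = 390*(-1/7) = -390/7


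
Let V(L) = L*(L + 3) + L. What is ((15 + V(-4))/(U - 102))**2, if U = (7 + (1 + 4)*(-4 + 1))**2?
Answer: 225/1444 ≈ 0.15582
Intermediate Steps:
V(L) = L + L*(3 + L) (V(L) = L*(3 + L) + L = L + L*(3 + L))
U = 64 (U = (7 + 5*(-3))**2 = (7 - 15)**2 = (-8)**2 = 64)
((15 + V(-4))/(U - 102))**2 = ((15 - 4*(4 - 4))/(64 - 102))**2 = ((15 - 4*0)/(-38))**2 = ((15 + 0)*(-1/38))**2 = (15*(-1/38))**2 = (-15/38)**2 = 225/1444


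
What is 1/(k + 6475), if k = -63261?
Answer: -1/56786 ≈ -1.7610e-5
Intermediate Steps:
1/(k + 6475) = 1/(-63261 + 6475) = 1/(-56786) = -1/56786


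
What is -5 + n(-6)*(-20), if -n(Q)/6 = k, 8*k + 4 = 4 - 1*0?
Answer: -5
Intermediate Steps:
k = 0 (k = -1/2 + (4 - 1*0)/8 = -1/2 + (4 + 0)/8 = -1/2 + (1/8)*4 = -1/2 + 1/2 = 0)
n(Q) = 0 (n(Q) = -6*0 = 0)
-5 + n(-6)*(-20) = -5 + 0*(-20) = -5 + 0 = -5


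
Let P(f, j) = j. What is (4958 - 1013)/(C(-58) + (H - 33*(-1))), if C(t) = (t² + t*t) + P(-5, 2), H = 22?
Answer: 789/1357 ≈ 0.58143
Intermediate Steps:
C(t) = 2 + 2*t² (C(t) = (t² + t*t) + 2 = (t² + t²) + 2 = 2*t² + 2 = 2 + 2*t²)
(4958 - 1013)/(C(-58) + (H - 33*(-1))) = (4958 - 1013)/((2 + 2*(-58)²) + (22 - 33*(-1))) = 3945/((2 + 2*3364) + (22 + 33)) = 3945/((2 + 6728) + 55) = 3945/(6730 + 55) = 3945/6785 = 3945*(1/6785) = 789/1357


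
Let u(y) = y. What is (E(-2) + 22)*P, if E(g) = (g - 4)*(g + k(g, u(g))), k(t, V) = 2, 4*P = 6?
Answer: 33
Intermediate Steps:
P = 3/2 (P = (1/4)*6 = 3/2 ≈ 1.5000)
E(g) = (-4 + g)*(2 + g) (E(g) = (g - 4)*(g + 2) = (-4 + g)*(2 + g))
(E(-2) + 22)*P = ((-8 + (-2)**2 - 2*(-2)) + 22)*(3/2) = ((-8 + 4 + 4) + 22)*(3/2) = (0 + 22)*(3/2) = 22*(3/2) = 33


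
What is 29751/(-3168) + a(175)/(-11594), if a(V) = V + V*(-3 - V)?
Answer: -3739459/556512 ≈ -6.7195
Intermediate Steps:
29751/(-3168) + a(175)/(-11594) = 29751/(-3168) - 1*175*(2 + 175)/(-11594) = 29751*(-1/3168) - 1*175*177*(-1/11594) = -9917/1056 - 30975*(-1/11594) = -9917/1056 + 30975/11594 = -3739459/556512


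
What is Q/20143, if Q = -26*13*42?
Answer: -14196/20143 ≈ -0.70476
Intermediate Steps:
Q = -14196 (Q = -338*42 = -14196)
Q/20143 = -14196/20143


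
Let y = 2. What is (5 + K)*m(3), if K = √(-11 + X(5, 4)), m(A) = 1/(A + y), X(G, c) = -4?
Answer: 1 + I*√15/5 ≈ 1.0 + 0.7746*I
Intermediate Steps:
m(A) = 1/(2 + A) (m(A) = 1/(A + 2) = 1/(2 + A))
K = I*√15 (K = √(-11 - 4) = √(-15) = I*√15 ≈ 3.873*I)
(5 + K)*m(3) = (5 + I*√15)/(2 + 3) = (5 + I*√15)/5 = (5 + I*√15)*(⅕) = 1 + I*√15/5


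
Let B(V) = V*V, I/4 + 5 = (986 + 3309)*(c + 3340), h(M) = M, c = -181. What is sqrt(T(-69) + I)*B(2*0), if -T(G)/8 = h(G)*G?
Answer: 0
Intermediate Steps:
I = 54271600 (I = -20 + 4*((986 + 3309)*(-181 + 3340)) = -20 + 4*(4295*3159) = -20 + 4*13567905 = -20 + 54271620 = 54271600)
B(V) = V**2
T(G) = -8*G**2 (T(G) = -8*G*G = -8*G**2)
sqrt(T(-69) + I)*B(2*0) = sqrt(-8*(-69)**2 + 54271600)*(2*0)**2 = sqrt(-8*4761 + 54271600)*0**2 = sqrt(-38088 + 54271600)*0 = sqrt(54233512)*0 = (2*sqrt(13558378))*0 = 0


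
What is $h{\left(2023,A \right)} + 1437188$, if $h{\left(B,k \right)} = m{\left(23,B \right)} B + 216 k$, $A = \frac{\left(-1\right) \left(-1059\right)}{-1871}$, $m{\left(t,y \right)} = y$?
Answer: $\frac{10345871763}{1871} \approx 5.5296 \cdot 10^{6}$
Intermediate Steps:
$A = - \frac{1059}{1871}$ ($A = 1059 \left(- \frac{1}{1871}\right) = - \frac{1059}{1871} \approx -0.56601$)
$h{\left(B,k \right)} = B^{2} + 216 k$ ($h{\left(B,k \right)} = B B + 216 k = B^{2} + 216 k$)
$h{\left(2023,A \right)} + 1437188 = \left(2023^{2} + 216 \left(- \frac{1059}{1871}\right)\right) + 1437188 = \left(4092529 - \frac{228744}{1871}\right) + 1437188 = \frac{7656893015}{1871} + 1437188 = \frac{10345871763}{1871}$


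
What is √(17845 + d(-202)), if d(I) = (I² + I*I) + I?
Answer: √99251 ≈ 315.04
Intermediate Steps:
d(I) = I + 2*I² (d(I) = (I² + I²) + I = 2*I² + I = I + 2*I²)
√(17845 + d(-202)) = √(17845 - 202*(1 + 2*(-202))) = √(17845 - 202*(1 - 404)) = √(17845 - 202*(-403)) = √(17845 + 81406) = √99251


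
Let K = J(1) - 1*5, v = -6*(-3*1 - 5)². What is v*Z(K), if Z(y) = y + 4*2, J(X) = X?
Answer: -1536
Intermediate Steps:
v = -384 (v = -6*(-3 - 5)² = -6*(-8)² = -6*64 = -384)
K = -4 (K = 1 - 1*5 = 1 - 5 = -4)
Z(y) = 8 + y (Z(y) = y + 8 = 8 + y)
v*Z(K) = -384*(8 - 4) = -384*4 = -1536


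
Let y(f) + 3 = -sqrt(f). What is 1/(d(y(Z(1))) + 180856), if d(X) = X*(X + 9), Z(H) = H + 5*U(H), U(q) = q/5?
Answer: 30140/5450517597 + sqrt(2)/10901035194 ≈ 5.5299e-6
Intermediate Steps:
U(q) = q/5 (U(q) = q*(1/5) = q/5)
Z(H) = 2*H (Z(H) = H + 5*(H/5) = H + H = 2*H)
y(f) = -3 - sqrt(f)
d(X) = X*(9 + X)
1/(d(y(Z(1))) + 180856) = 1/((-3 - sqrt(2*1))*(9 + (-3 - sqrt(2*1))) + 180856) = 1/((-3 - sqrt(2))*(9 + (-3 - sqrt(2))) + 180856) = 1/((-3 - sqrt(2))*(6 - sqrt(2)) + 180856) = 1/(180856 + (-3 - sqrt(2))*(6 - sqrt(2)))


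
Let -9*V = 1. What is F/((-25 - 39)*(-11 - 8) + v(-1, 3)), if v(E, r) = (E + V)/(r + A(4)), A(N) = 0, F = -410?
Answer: -5535/16411 ≈ -0.33727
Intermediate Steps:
V = -1/9 (V = -1/9*1 = -1/9 ≈ -0.11111)
v(E, r) = (-1/9 + E)/r (v(E, r) = (E - 1/9)/(r + 0) = (-1/9 + E)/r)
F/((-25 - 39)*(-11 - 8) + v(-1, 3)) = -410/((-25 - 39)*(-11 - 8) + (-1/9 - 1)/3) = -410/(-64*(-19) + (1/3)*(-10/9)) = -410/(1216 - 10/27) = -410/(32822/27) = (27/32822)*(-410) = -5535/16411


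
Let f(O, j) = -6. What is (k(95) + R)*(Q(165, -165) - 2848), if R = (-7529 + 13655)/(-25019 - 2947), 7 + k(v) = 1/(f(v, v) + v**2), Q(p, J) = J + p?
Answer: 864273022048/42037559 ≈ 20560.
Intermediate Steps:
k(v) = -7 + 1/(-6 + v**2)
R = -1021/4661 (R = 6126/(-27966) = 6126*(-1/27966) = -1021/4661 ≈ -0.21905)
(k(95) + R)*(Q(165, -165) - 2848) = ((43 - 7*95**2)/(-6 + 95**2) - 1021/4661)*((-165 + 165) - 2848) = ((43 - 7*9025)/(-6 + 9025) - 1021/4661)*(0 - 2848) = ((43 - 63175)/9019 - 1021/4661)*(-2848) = ((1/9019)*(-63132) - 1021/4661)*(-2848) = (-63132/9019 - 1021/4661)*(-2848) = -303466651/42037559*(-2848) = 864273022048/42037559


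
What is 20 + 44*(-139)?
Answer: -6096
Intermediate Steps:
20 + 44*(-139) = 20 - 6116 = -6096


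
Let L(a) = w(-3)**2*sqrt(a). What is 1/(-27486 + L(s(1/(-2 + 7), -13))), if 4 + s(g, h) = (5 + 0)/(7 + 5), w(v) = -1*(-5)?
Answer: -329832/9065789227 - 50*I*sqrt(129)/9065789227 ≈ -3.6382e-5 - 6.2641e-8*I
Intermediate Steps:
w(v) = 5
s(g, h) = -43/12 (s(g, h) = -4 + (5 + 0)/(7 + 5) = -4 + 5/12 = -43/12)
L(a) = 25*sqrt(a) (L(a) = 5**2*sqrt(a) = 25*sqrt(a))
1/(-27486 + L(s(1/(-2 + 7), -13))) = 1/(-27486 + 25*sqrt(-43/12)) = 1/(-27486 + 25*(I*sqrt(129)/6)) = 1/(-27486 + 25*I*sqrt(129)/6)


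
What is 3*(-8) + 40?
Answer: 16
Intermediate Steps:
3*(-8) + 40 = -24 + 40 = 16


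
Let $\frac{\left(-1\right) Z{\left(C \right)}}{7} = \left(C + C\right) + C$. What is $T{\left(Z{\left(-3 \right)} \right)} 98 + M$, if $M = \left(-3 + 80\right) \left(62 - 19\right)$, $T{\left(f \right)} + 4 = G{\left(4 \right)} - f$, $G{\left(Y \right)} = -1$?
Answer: $-3353$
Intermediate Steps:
$Z{\left(C \right)} = - 21 C$ ($Z{\left(C \right)} = - 7 \left(\left(C + C\right) + C\right) = - 7 \left(2 C + C\right) = - 7 \cdot 3 C = - 21 C$)
$T{\left(f \right)} = -5 - f$ ($T{\left(f \right)} = -4 - \left(1 + f\right) = -5 - f$)
$M = 3311$ ($M = 77 \cdot 43 = 3311$)
$T{\left(Z{\left(-3 \right)} \right)} 98 + M = \left(-5 - \left(-21\right) \left(-3\right)\right) 98 + 3311 = \left(-5 - 63\right) 98 + 3311 = \left(-68\right) 98 + 3311 = -6664 + 3311 = -3353$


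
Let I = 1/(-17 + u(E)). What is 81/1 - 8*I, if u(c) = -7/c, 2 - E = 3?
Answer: 409/5 ≈ 81.800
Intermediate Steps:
E = -1 (E = 2 - 1*3 = 2 - 3 = -1)
I = -1/10 (I = 1/(-17 - 7/(-1)) = 1/(-17 - 7*(-1)) = 1/(-17 + 7) = 1/(-10) = -1/10 ≈ -0.10000)
81/1 - 8*I = 81/1 - 8*(-1/10) = 81*1 + 4/5 = 81 + 4/5 = 409/5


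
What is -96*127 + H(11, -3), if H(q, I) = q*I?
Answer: -12225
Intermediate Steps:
H(q, I) = I*q
-96*127 + H(11, -3) = -96*127 - 3*11 = -12192 - 33 = -12225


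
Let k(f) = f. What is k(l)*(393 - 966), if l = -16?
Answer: 9168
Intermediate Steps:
k(l)*(393 - 966) = -16*(393 - 966) = -16*(-573) = 9168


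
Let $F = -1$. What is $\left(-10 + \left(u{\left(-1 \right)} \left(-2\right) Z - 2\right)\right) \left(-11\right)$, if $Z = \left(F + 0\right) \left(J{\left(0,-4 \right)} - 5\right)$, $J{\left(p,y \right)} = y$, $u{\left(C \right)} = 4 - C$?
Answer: $1122$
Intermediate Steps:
$Z = 9$ ($Z = \left(-1 + 0\right) \left(-4 - 5\right) = \left(-1\right) \left(-9\right) = 9$)
$\left(-10 + \left(u{\left(-1 \right)} \left(-2\right) Z - 2\right)\right) \left(-11\right) = \left(-10 + \left(\left(4 - -1\right) \left(-2\right) 9 - 2\right)\right) \left(-11\right) = \left(-10 + \left(\left(4 + 1\right) \left(-2\right) 9 - 2\right)\right) \left(-11\right) = \left(-10 + \left(5 \left(-2\right) 9 - 2\right)\right) \left(-11\right) = \left(-10 - 92\right) \left(-11\right) = \left(-102\right) \left(-11\right) = 1122$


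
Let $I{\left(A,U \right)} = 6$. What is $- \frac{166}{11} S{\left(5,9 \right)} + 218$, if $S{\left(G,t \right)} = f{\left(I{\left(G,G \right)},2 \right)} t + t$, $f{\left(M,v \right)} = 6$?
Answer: $- \frac{8060}{11} \approx -732.73$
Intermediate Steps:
$S{\left(G,t \right)} = 7 t$ ($S{\left(G,t \right)} = 6 t + t = 7 t$)
$- \frac{166}{11} S{\left(5,9 \right)} + 218 = - \frac{166}{11} \cdot 7 \cdot 9 + 218 = \left(-166\right) \frac{1}{11} \cdot 63 + 218 = \left(- \frac{166}{11}\right) 63 + 218 = - \frac{10458}{11} + 218 = - \frac{8060}{11}$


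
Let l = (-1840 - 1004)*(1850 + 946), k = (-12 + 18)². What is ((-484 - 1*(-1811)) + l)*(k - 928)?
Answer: 7091843324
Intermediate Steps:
k = 36 (k = 6² = 36)
l = -7951824 (l = -2844*2796 = -7951824)
((-484 - 1*(-1811)) + l)*(k - 928) = ((-484 - 1*(-1811)) - 7951824)*(36 - 928) = ((-484 + 1811) - 7951824)*(-892) = (1327 - 7951824)*(-892) = -7950497*(-892) = 7091843324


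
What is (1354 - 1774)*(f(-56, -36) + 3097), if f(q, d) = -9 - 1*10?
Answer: -1292760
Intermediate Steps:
f(q, d) = -19 (f(q, d) = -9 - 10 = -19)
(1354 - 1774)*(f(-56, -36) + 3097) = (1354 - 1774)*(-19 + 3097) = -420*3078 = -1292760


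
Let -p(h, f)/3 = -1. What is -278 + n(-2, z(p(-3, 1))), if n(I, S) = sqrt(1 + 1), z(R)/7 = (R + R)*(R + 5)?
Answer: -278 + sqrt(2) ≈ -276.59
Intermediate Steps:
p(h, f) = 3 (p(h, f) = -3*(-1) = 3)
z(R) = 14*R*(5 + R) (z(R) = 7*((R + R)*(R + 5)) = 7*((2*R)*(5 + R)) = 7*(2*R*(5 + R)) = 14*R*(5 + R))
n(I, S) = sqrt(2)
-278 + n(-2, z(p(-3, 1))) = -278 + sqrt(2)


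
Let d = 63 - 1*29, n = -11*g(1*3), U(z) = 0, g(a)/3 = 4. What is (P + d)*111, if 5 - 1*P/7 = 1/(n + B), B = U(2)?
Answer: 337255/44 ≈ 7664.9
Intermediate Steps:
g(a) = 12 (g(a) = 3*4 = 12)
n = -132 (n = -11*12 = -132)
B = 0
d = 34 (d = 63 - 29 = 34)
P = 4627/132 (P = 35 - 7/(-132 + 0) = 35 - 7/(-132) = 35 - 7*(-1/132) = 35 + 7/132 = 4627/132 ≈ 35.053)
(P + d)*111 = (4627/132 + 34)*111 = (9115/132)*111 = 337255/44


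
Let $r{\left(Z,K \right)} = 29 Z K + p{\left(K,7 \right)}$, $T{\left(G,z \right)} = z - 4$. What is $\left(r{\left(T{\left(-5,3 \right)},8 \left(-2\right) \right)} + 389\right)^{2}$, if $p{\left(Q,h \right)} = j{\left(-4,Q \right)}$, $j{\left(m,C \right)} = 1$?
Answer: $729316$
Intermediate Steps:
$p{\left(Q,h \right)} = 1$
$T{\left(G,z \right)} = -4 + z$ ($T{\left(G,z \right)} = z - 4 = -4 + z$)
$r{\left(Z,K \right)} = 1 + 29 K Z$ ($r{\left(Z,K \right)} = 29 Z K + 1 = 29 K Z + 1 = 1 + 29 K Z$)
$\left(r{\left(T{\left(-5,3 \right)},8 \left(-2\right) \right)} + 389\right)^{2} = \left(\left(1 + 29 \cdot 8 \left(-2\right) \left(-4 + 3\right)\right) + 389\right)^{2} = \left(\left(1 + 29 \left(-16\right) \left(-1\right)\right) + 389\right)^{2} = \left(\left(1 + 464\right) + 389\right)^{2} = \left(465 + 389\right)^{2} = 854^{2} = 729316$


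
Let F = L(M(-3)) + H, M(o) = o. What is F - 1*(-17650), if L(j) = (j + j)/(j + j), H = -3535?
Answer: 14116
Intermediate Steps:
L(j) = 1 (L(j) = (2*j)/((2*j)) = (2*j)*(1/(2*j)) = 1)
F = -3534 (F = 1 - 3535 = -3534)
F - 1*(-17650) = -3534 - 1*(-17650) = -3534 + 17650 = 14116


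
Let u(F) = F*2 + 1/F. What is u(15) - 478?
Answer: -6719/15 ≈ -447.93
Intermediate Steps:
u(F) = 1/F + 2*F (u(F) = 2*F + 1/F = 1/F + 2*F)
u(15) - 478 = (1/15 + 2*15) - 478 = (1/15 + 30) - 478 = 451/15 - 478 = -6719/15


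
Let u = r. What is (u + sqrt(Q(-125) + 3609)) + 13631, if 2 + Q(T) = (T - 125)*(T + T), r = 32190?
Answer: 45821 + sqrt(66107) ≈ 46078.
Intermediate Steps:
Q(T) = -2 + 2*T*(-125 + T) (Q(T) = -2 + (T - 125)*(T + T) = -2 + (-125 + T)*(2*T) = -2 + 2*T*(-125 + T))
u = 32190
(u + sqrt(Q(-125) + 3609)) + 13631 = (32190 + sqrt((-2 - 250*(-125) + 2*(-125)**2) + 3609)) + 13631 = (32190 + sqrt((-2 + 31250 + 2*15625) + 3609)) + 13631 = (32190 + sqrt((-2 + 31250 + 31250) + 3609)) + 13631 = (32190 + sqrt(62498 + 3609)) + 13631 = (32190 + sqrt(66107)) + 13631 = 45821 + sqrt(66107)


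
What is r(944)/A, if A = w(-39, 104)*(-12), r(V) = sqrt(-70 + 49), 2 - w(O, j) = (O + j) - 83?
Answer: -I*sqrt(21)/240 ≈ -0.019094*I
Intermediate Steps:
w(O, j) = 85 - O - j (w(O, j) = 2 - ((O + j) - 83) = 2 - (-83 + O + j) = 2 + (83 - O - j) = 85 - O - j)
r(V) = I*sqrt(21) (r(V) = sqrt(-21) = I*sqrt(21))
A = -240 (A = (85 - 1*(-39) - 1*104)*(-12) = (85 + 39 - 104)*(-12) = 20*(-12) = -240)
r(944)/A = (I*sqrt(21))/(-240) = (I*sqrt(21))*(-1/240) = -I*sqrt(21)/240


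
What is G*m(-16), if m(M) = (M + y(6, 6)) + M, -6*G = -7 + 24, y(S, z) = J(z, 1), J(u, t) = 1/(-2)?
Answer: 1105/12 ≈ 92.083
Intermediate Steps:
J(u, t) = -½
y(S, z) = -½
G = -17/6 (G = -(-7 + 24)/6 = -⅙*17 = -17/6 ≈ -2.8333)
m(M) = -½ + 2*M (m(M) = (M - ½) + M = (-½ + M) + M = -½ + 2*M)
G*m(-16) = -17*(-½ + 2*(-16))/6 = -17*(-½ - 32)/6 = -17/6*(-65/2) = 1105/12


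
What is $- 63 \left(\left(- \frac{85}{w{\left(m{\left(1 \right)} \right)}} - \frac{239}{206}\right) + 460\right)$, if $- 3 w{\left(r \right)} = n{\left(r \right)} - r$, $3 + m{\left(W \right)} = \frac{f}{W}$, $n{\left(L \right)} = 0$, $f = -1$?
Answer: $- \frac{13564341}{412} \approx -32923.0$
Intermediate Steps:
$m{\left(W \right)} = -3 - \frac{1}{W}$
$w{\left(r \right)} = \frac{r}{3}$ ($w{\left(r \right)} = - \frac{0 - r}{3} = - \frac{\left(-1\right) r}{3} = \frac{r}{3}$)
$- 63 \left(\left(- \frac{85}{w{\left(m{\left(1 \right)} \right)}} - \frac{239}{206}\right) + 460\right) = - 63 \left(\left(- \frac{85}{\frac{1}{3} \left(-3 - 1^{-1}\right)} - \frac{239}{206}\right) + 460\right) = - 63 \left(\left(- \frac{85}{\frac{1}{3} \left(-3 - 1\right)} - \frac{239}{206}\right) + 460\right) = - 63 \left(\left(- \frac{85}{\frac{1}{3} \left(-4\right)} - \frac{239}{206}\right) + 460\right) = - 63 \left(\left(- \frac{85}{- \frac{4}{3}} - \frac{239}{206}\right) + 460\right) = - 63 \left(\left(\left(-85\right) \left(- \frac{3}{4}\right) - \frac{239}{206}\right) + 460\right) = - 63 \left(\left(\frac{255}{4} - \frac{239}{206}\right) + 460\right) = - 63 \left(\frac{25787}{412} + 460\right) = \left(-63\right) \frac{215307}{412} = - \frac{13564341}{412}$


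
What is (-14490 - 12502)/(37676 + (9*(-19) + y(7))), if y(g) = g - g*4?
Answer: -6748/9371 ≈ -0.72009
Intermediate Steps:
y(g) = -3*g (y(g) = g - 4*g = -3*g)
(-14490 - 12502)/(37676 + (9*(-19) + y(7))) = (-14490 - 12502)/(37676 + (9*(-19) - 3*7)) = -26992/(37676 + (-171 - 21)) = -26992/(37676 - 192) = -26992/37484 = -26992*1/37484 = -6748/9371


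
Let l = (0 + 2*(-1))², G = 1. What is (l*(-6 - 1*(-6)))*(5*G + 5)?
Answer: 0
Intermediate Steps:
l = 4 (l = (0 - 2)² = (-2)² = 4)
(l*(-6 - 1*(-6)))*(5*G + 5) = (4*(-6 - 1*(-6)))*(5*1 + 5) = (4*(-6 + 6))*(5 + 5) = (4*0)*10 = 0*10 = 0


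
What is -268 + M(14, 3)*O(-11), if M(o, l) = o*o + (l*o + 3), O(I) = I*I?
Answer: 28893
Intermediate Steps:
O(I) = I²
M(o, l) = 3 + o² + l*o (M(o, l) = o² + (3 + l*o) = 3 + o² + l*o)
-268 + M(14, 3)*O(-11) = -268 + (3 + 14² + 3*14)*(-11)² = -268 + (3 + 196 + 42)*121 = -268 + 241*121 = -268 + 29161 = 28893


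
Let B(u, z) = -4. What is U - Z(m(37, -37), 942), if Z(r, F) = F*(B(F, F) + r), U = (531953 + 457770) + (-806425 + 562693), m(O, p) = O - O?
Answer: 749759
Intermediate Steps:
m(O, p) = 0
U = 745991 (U = 989723 - 243732 = 745991)
Z(r, F) = F*(-4 + r)
U - Z(m(37, -37), 942) = 745991 - 942*(-4 + 0) = 745991 - 942*(-4) = 745991 - 1*(-3768) = 745991 + 3768 = 749759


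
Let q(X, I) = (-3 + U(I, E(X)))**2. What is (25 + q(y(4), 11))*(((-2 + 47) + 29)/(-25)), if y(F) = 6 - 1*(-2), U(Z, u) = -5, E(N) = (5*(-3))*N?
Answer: -6586/25 ≈ -263.44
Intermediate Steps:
E(N) = -15*N
y(F) = 8 (y(F) = 6 + 2 = 8)
q(X, I) = 64 (q(X, I) = (-3 - 5)**2 = (-8)**2 = 64)
(25 + q(y(4), 11))*(((-2 + 47) + 29)/(-25)) = (25 + 64)*(((-2 + 47) + 29)/(-25)) = 89*((45 + 29)*(-1/25)) = 89*(74*(-1/25)) = 89*(-74/25) = -6586/25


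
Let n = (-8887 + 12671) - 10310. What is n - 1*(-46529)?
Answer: 40003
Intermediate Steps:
n = -6526 (n = 3784 - 10310 = -6526)
n - 1*(-46529) = -6526 - 1*(-46529) = -6526 + 46529 = 40003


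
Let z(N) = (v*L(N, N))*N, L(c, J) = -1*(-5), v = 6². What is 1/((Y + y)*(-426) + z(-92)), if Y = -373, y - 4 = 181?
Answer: 1/63528 ≈ 1.5741e-5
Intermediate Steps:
y = 185 (y = 4 + 181 = 185)
v = 36
L(c, J) = 5
z(N) = 180*N (z(N) = (36*5)*N = 180*N)
1/((Y + y)*(-426) + z(-92)) = 1/((-373 + 185)*(-426) + 180*(-92)) = 1/(-188*(-426) - 16560) = 1/(80088 - 16560) = 1/63528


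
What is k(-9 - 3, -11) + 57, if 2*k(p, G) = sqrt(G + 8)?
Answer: 57 + I*sqrt(3)/2 ≈ 57.0 + 0.86602*I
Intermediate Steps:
k(p, G) = sqrt(8 + G)/2 (k(p, G) = sqrt(G + 8)/2 = sqrt(8 + G)/2)
k(-9 - 3, -11) + 57 = sqrt(8 - 11)/2 + 57 = sqrt(-3)/2 + 57 = (I*sqrt(3))/2 + 57 = I*sqrt(3)/2 + 57 = 57 + I*sqrt(3)/2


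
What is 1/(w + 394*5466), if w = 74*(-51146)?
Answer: -1/1631200 ≈ -6.1305e-7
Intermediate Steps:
w = -3784804
1/(w + 394*5466) = 1/(-3784804 + 394*5466) = 1/(-3784804 + 2153604) = 1/(-1631200) = -1/1631200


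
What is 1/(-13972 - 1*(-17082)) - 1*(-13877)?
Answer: 43157471/3110 ≈ 13877.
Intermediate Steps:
1/(-13972 - 1*(-17082)) - 1*(-13877) = 1/(-13972 + 17082) + 13877 = 1/3110 + 13877 = 43157471/3110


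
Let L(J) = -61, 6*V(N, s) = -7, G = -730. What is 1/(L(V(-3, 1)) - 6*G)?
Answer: 1/4319 ≈ 0.00023154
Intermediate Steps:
V(N, s) = -7/6 (V(N, s) = (1/6)*(-7) = -7/6)
1/(L(V(-3, 1)) - 6*G) = 1/(-61 - 6*(-730)) = 1/(-61 + 4380) = 1/4319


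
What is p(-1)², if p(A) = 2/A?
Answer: 4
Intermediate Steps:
p(-1)² = (2/(-1))² = (2*(-1))² = (-2)² = 4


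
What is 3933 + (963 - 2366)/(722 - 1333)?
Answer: 2404466/611 ≈ 3935.3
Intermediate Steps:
3933 + (963 - 2366)/(722 - 1333) = 3933 - 1403/(-611) = 3933 - 1403*(-1/611) = 3933 + 1403/611 = 2404466/611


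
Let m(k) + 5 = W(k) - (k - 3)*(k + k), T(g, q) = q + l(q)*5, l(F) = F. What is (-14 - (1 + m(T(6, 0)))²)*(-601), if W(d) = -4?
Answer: 46878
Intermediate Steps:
T(g, q) = 6*q (T(g, q) = q + q*5 = q + 5*q = 6*q)
m(k) = -9 - 2*k*(-3 + k) (m(k) = -5 + (-4 - (k - 3)*(k + k)) = -5 + (-4 - (-3 + k)*2*k) = -5 + (-4 - 2*k*(-3 + k)) = -9 - 2*k*(-3 + k))
(-14 - (1 + m(T(6, 0)))²)*(-601) = (-14 - (1 + (-9 - 2*(6*0)² + 6*(6*0)))²)*(-601) = (-14 - (1 + (-9 - 2*0² + 6*0))²)*(-601) = (-14 - (1 + (-9 - 2*0 + 0))²)*(-601) = (-14 - (1 + (-9 + 0 + 0))²)*(-601) = (-14 - (1 - 9)²)*(-601) = (-14 - 1*(-8)²)*(-601) = (-14 - 1*64)*(-601) = (-14 - 64)*(-601) = -78*(-601) = 46878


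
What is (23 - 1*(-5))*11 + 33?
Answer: 341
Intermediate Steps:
(23 - 1*(-5))*11 + 33 = (23 + 5)*11 + 33 = 28*11 + 33 = 308 + 33 = 341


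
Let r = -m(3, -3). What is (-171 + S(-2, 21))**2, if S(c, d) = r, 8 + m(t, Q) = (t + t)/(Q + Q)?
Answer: 26244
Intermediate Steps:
m(t, Q) = -8 + t/Q (m(t, Q) = -8 + (t + t)/(Q + Q) = -8 + (2*t)/((2*Q)) = -8 + (2*t)*(1/(2*Q)) = -8 + t/Q)
r = 9 (r = -(-8 + 3/(-3)) = -(-8 + 3*(-1/3)) = -(-8 - 1) = -1*(-9) = 9)
S(c, d) = 9
(-171 + S(-2, 21))**2 = (-171 + 9)**2 = (-162)**2 = 26244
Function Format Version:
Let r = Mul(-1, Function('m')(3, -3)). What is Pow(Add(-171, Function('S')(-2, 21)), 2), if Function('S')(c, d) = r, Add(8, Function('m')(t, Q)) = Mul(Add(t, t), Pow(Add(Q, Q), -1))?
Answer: 26244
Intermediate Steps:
Function('m')(t, Q) = Add(-8, Mul(t, Pow(Q, -1))) (Function('m')(t, Q) = Add(-8, Mul(Add(t, t), Pow(Add(Q, Q), -1))) = Add(-8, Mul(Mul(2, t), Pow(Mul(2, Q), -1))) = Add(-8, Mul(Mul(2, t), Mul(Rational(1, 2), Pow(Q, -1)))) = Add(-8, Mul(t, Pow(Q, -1))))
r = 9 (r = Mul(-1, Add(-8, Mul(3, Pow(-3, -1)))) = Mul(-1, Add(-8, Mul(3, Rational(-1, 3)))) = Mul(-1, Add(-8, -1)) = Mul(-1, -9) = 9)
Function('S')(c, d) = 9
Pow(Add(-171, Function('S')(-2, 21)), 2) = Pow(Add(-171, 9), 2) = Pow(-162, 2) = 26244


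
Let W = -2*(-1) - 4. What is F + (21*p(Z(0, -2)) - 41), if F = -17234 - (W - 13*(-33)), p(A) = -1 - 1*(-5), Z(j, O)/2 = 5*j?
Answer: -17618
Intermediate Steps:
W = -2 (W = 2 - 4 = -2)
Z(j, O) = 10*j (Z(j, O) = 2*(5*j) = 10*j)
p(A) = 4 (p(A) = -1 + 5 = 4)
F = -17661 (F = -17234 - (-2 - 13*(-33)) = -17234 - (-2 + 429) = -17234 - 1*427 = -17234 - 427 = -17661)
F + (21*p(Z(0, -2)) - 41) = -17661 + (21*4 - 41) = -17661 + (84 - 41) = -17661 + 43 = -17618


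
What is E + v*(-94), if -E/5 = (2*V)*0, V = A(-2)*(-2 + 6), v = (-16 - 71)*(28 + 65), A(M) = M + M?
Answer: 760554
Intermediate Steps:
A(M) = 2*M
v = -8091 (v = -87*93 = -8091)
V = -16 (V = (2*(-2))*(-2 + 6) = -4*4 = -16)
E = 0 (E = -5*2*(-16)*0 = -(-160)*0 = -5*0 = 0)
E + v*(-94) = 0 - 8091*(-94) = 0 + 760554 = 760554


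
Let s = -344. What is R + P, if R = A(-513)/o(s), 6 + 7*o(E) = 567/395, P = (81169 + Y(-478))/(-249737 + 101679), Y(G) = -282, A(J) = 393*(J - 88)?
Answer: 53628747583/148058 ≈ 3.6221e+5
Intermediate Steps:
A(J) = -34584 + 393*J (A(J) = 393*(-88 + J) = -34584 + 393*J)
P = -80887/148058 (P = (81169 - 282)/(-249737 + 101679) = 80887/(-148058) = 80887*(-1/148058) = -80887/148058 ≈ -0.54632)
o(E) = -1803/2765 (o(E) = -6/7 + (567/395)/7 = -6/7 + (567*(1/395))/7 = -6/7 + (⅐)*(567/395) = -6/7 + 81/395 = -1803/2765)
R = 362215 (R = (-34584 + 393*(-513))/(-1803/2765) = (-34584 - 201609)*(-2765/1803) = -236193*(-2765/1803) = 362215)
R + P = 362215 - 80887/148058 = 53628747583/148058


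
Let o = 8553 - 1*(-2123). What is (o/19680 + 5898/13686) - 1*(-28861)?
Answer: 323904074069/11222520 ≈ 28862.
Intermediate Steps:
o = 10676 (o = 8553 + 2123 = 10676)
(o/19680 + 5898/13686) - 1*(-28861) = (10676/19680 + 5898/13686) - 1*(-28861) = (10676*(1/19680) + 5898*(1/13686)) + 28861 = (2669/4920 + 983/2281) + 28861 = 10924349/11222520 + 28861 = 323904074069/11222520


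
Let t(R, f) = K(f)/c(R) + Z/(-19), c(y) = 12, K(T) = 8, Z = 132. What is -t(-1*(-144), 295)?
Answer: 358/57 ≈ 6.2807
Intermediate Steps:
t(R, f) = -358/57 (t(R, f) = 8/12 + 132/(-19) = 8*(1/12) + 132*(-1/19) = ⅔ - 132/19 = -358/57)
-t(-1*(-144), 295) = -1*(-358/57) = 358/57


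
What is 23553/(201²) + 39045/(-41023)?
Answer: -67915814/184152247 ≈ -0.36880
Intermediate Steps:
23553/(201²) + 39045/(-41023) = 23553/40401 + 39045*(-1/41023) = 23553*(1/40401) - 39045/41023 = 2617/4489 - 39045/41023 = -67915814/184152247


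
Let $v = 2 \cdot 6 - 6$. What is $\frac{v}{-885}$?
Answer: $- \frac{2}{295} \approx -0.0067797$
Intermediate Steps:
$v = 6$ ($v = 12 - 6 = 6$)
$\frac{v}{-885} = \frac{6}{-885} = 6 \left(- \frac{1}{885}\right) = - \frac{2}{295}$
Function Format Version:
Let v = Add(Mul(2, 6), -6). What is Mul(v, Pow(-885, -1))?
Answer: Rational(-2, 295) ≈ -0.0067797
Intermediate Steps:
v = 6 (v = Add(12, -6) = 6)
Mul(v, Pow(-885, -1)) = Mul(6, Pow(-885, -1)) = Mul(6, Rational(-1, 885)) = Rational(-2, 295)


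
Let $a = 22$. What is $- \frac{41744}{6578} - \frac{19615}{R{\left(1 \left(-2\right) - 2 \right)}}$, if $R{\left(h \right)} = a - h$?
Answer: $- \frac{5004339}{6578} \approx -760.77$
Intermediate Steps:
$R{\left(h \right)} = 22 - h$
$- \frac{41744}{6578} - \frac{19615}{R{\left(1 \left(-2\right) - 2 \right)}} = - \frac{41744}{6578} - \frac{19615}{22 - \left(1 \left(-2\right) - 2\right)} = \left(-41744\right) \frac{1}{6578} - \frac{19615}{22 - \left(-2 - 2\right)} = - \frac{20872}{3289} - \frac{19615}{22 - -4} = - \frac{20872}{3289} - \frac{19615}{22 + 4} = - \frac{20872}{3289} - \frac{19615}{26} = - \frac{5004339}{6578}$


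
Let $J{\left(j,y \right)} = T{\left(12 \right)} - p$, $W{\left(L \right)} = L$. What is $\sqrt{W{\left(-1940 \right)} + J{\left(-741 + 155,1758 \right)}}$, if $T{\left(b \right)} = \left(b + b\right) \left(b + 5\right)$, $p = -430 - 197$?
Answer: $i \sqrt{905} \approx 30.083 i$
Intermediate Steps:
$p = -627$
$T{\left(b \right)} = 2 b \left(5 + b\right)$
$J{\left(j,y \right)} = 1035$ ($J{\left(j,y \right)} = 2 \cdot 12 \left(5 + 12\right) - -627 = 2 \cdot 12 \cdot 17 + 627 = 408 + 627 = 1035$)
$\sqrt{W{\left(-1940 \right)} + J{\left(-741 + 155,1758 \right)}} = \sqrt{-1940 + 1035} = \sqrt{-905} = i \sqrt{905}$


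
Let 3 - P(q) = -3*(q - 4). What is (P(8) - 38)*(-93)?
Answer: 2139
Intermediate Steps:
P(q) = -9 + 3*q (P(q) = 3 - (-3)*(q - 4) = 3 - (-3)*(-4 + q) = 3 - (12 - 3*q) = 3 + (-12 + 3*q) = -9 + 3*q)
(P(8) - 38)*(-93) = ((-9 + 3*8) - 38)*(-93) = ((-9 + 24) - 38)*(-93) = (15 - 38)*(-93) = -23*(-93) = 2139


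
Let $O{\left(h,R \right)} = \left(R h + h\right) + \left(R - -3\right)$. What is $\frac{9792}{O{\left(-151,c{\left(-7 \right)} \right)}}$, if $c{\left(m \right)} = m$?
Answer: $\frac{4896}{451} \approx 10.856$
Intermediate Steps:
$O{\left(h,R \right)} = 3 + R + h + R h$ ($O{\left(h,R \right)} = \left(h + R h\right) + \left(R + 3\right) = \left(h + R h\right) + \left(3 + R\right) = 3 + R + h + R h$)
$\frac{9792}{O{\left(-151,c{\left(-7 \right)} \right)}} = \frac{9792}{3 - 7 - 151 - -1057} = \frac{9792}{3 - 7 - 151 + 1057} = \frac{9792}{902} = 9792 \cdot \frac{1}{902} = \frac{4896}{451}$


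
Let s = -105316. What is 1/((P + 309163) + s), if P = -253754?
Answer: -1/49907 ≈ -2.0037e-5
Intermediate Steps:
1/((P + 309163) + s) = 1/((-253754 + 309163) - 105316) = 1/(55409 - 105316) = 1/(-49907) = -1/49907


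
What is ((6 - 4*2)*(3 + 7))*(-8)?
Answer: 160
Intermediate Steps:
((6 - 4*2)*(3 + 7))*(-8) = ((6 - 8)*10)*(-8) = -2*10*(-8) = -20*(-8) = 160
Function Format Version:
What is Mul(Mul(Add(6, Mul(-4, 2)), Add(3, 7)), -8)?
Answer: 160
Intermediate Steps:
Mul(Mul(Add(6, Mul(-4, 2)), Add(3, 7)), -8) = Mul(Mul(Add(6, -8), 10), -8) = Mul(Mul(-2, 10), -8) = Mul(-20, -8) = 160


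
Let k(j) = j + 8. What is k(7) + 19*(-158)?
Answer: -2987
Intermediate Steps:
k(j) = 8 + j
k(7) + 19*(-158) = (8 + 7) + 19*(-158) = 15 - 3002 = -2987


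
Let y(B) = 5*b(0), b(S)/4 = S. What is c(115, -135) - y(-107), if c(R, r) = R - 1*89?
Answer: 26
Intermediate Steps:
b(S) = 4*S
y(B) = 0 (y(B) = 5*(4*0) = 5*0 = 0)
c(R, r) = -89 + R (c(R, r) = R - 89 = -89 + R)
c(115, -135) - y(-107) = (-89 + 115) - 1*0 = 26 + 0 = 26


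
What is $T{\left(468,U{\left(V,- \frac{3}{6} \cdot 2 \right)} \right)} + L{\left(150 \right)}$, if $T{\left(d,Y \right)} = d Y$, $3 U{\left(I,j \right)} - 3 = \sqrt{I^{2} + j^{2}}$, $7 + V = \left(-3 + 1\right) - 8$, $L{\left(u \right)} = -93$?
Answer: $375 + 156 \sqrt{290} \approx 3031.6$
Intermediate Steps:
$V = -17$ ($V = -7 + \left(\left(-3 + 1\right) - 8\right) = -7 - 10 = -17$)
$U{\left(I,j \right)} = 1 + \frac{\sqrt{I^{2} + j^{2}}}{3}$
$T{\left(d,Y \right)} = Y d$
$T{\left(468,U{\left(V,- \frac{3}{6} \cdot 2 \right)} \right)} + L{\left(150 \right)} = \left(1 + \frac{\sqrt{\left(-17\right)^{2} + \left(- \frac{3}{6} \cdot 2\right)^{2}}}{3}\right) 468 - 93 = \left(1 + \frac{\sqrt{289 + \left(\left(-3\right) \frac{1}{6} \cdot 2\right)^{2}}}{3}\right) 468 - 93 = \left(1 + \frac{\sqrt{289 + \left(\left(- \frac{1}{2}\right) 2\right)^{2}}}{3}\right) 468 - 93 = \left(1 + \frac{\sqrt{289 + \left(-1\right)^{2}}}{3}\right) 468 - 93 = \left(1 + \frac{\sqrt{289 + 1}}{3}\right) 468 - 93 = \left(1 + \frac{\sqrt{290}}{3}\right) 468 - 93 = \left(468 + 156 \sqrt{290}\right) - 93 = 375 + 156 \sqrt{290}$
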